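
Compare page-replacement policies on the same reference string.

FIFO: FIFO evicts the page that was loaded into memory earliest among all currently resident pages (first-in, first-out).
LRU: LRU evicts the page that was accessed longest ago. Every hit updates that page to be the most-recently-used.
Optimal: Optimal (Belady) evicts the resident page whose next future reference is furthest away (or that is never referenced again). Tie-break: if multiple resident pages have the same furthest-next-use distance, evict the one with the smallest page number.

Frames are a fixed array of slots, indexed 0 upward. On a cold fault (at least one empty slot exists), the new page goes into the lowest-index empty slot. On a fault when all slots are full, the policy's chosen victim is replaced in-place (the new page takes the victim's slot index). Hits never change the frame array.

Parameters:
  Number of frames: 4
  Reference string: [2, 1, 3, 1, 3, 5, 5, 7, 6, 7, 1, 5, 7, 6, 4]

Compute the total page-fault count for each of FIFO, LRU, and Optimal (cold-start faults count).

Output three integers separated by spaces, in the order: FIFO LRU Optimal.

Answer: 8 8 7

Derivation:
--- FIFO ---
  step 0: ref 2 -> FAULT, frames=[2,-,-,-] (faults so far: 1)
  step 1: ref 1 -> FAULT, frames=[2,1,-,-] (faults so far: 2)
  step 2: ref 3 -> FAULT, frames=[2,1,3,-] (faults so far: 3)
  step 3: ref 1 -> HIT, frames=[2,1,3,-] (faults so far: 3)
  step 4: ref 3 -> HIT, frames=[2,1,3,-] (faults so far: 3)
  step 5: ref 5 -> FAULT, frames=[2,1,3,5] (faults so far: 4)
  step 6: ref 5 -> HIT, frames=[2,1,3,5] (faults so far: 4)
  step 7: ref 7 -> FAULT, evict 2, frames=[7,1,3,5] (faults so far: 5)
  step 8: ref 6 -> FAULT, evict 1, frames=[7,6,3,5] (faults so far: 6)
  step 9: ref 7 -> HIT, frames=[7,6,3,5] (faults so far: 6)
  step 10: ref 1 -> FAULT, evict 3, frames=[7,6,1,5] (faults so far: 7)
  step 11: ref 5 -> HIT, frames=[7,6,1,5] (faults so far: 7)
  step 12: ref 7 -> HIT, frames=[7,6,1,5] (faults so far: 7)
  step 13: ref 6 -> HIT, frames=[7,6,1,5] (faults so far: 7)
  step 14: ref 4 -> FAULT, evict 5, frames=[7,6,1,4] (faults so far: 8)
  FIFO total faults: 8
--- LRU ---
  step 0: ref 2 -> FAULT, frames=[2,-,-,-] (faults so far: 1)
  step 1: ref 1 -> FAULT, frames=[2,1,-,-] (faults so far: 2)
  step 2: ref 3 -> FAULT, frames=[2,1,3,-] (faults so far: 3)
  step 3: ref 1 -> HIT, frames=[2,1,3,-] (faults so far: 3)
  step 4: ref 3 -> HIT, frames=[2,1,3,-] (faults so far: 3)
  step 5: ref 5 -> FAULT, frames=[2,1,3,5] (faults so far: 4)
  step 6: ref 5 -> HIT, frames=[2,1,3,5] (faults so far: 4)
  step 7: ref 7 -> FAULT, evict 2, frames=[7,1,3,5] (faults so far: 5)
  step 8: ref 6 -> FAULT, evict 1, frames=[7,6,3,5] (faults so far: 6)
  step 9: ref 7 -> HIT, frames=[7,6,3,5] (faults so far: 6)
  step 10: ref 1 -> FAULT, evict 3, frames=[7,6,1,5] (faults so far: 7)
  step 11: ref 5 -> HIT, frames=[7,6,1,5] (faults so far: 7)
  step 12: ref 7 -> HIT, frames=[7,6,1,5] (faults so far: 7)
  step 13: ref 6 -> HIT, frames=[7,6,1,5] (faults so far: 7)
  step 14: ref 4 -> FAULT, evict 1, frames=[7,6,4,5] (faults so far: 8)
  LRU total faults: 8
--- Optimal ---
  step 0: ref 2 -> FAULT, frames=[2,-,-,-] (faults so far: 1)
  step 1: ref 1 -> FAULT, frames=[2,1,-,-] (faults so far: 2)
  step 2: ref 3 -> FAULT, frames=[2,1,3,-] (faults so far: 3)
  step 3: ref 1 -> HIT, frames=[2,1,3,-] (faults so far: 3)
  step 4: ref 3 -> HIT, frames=[2,1,3,-] (faults so far: 3)
  step 5: ref 5 -> FAULT, frames=[2,1,3,5] (faults so far: 4)
  step 6: ref 5 -> HIT, frames=[2,1,3,5] (faults so far: 4)
  step 7: ref 7 -> FAULT, evict 2, frames=[7,1,3,5] (faults so far: 5)
  step 8: ref 6 -> FAULT, evict 3, frames=[7,1,6,5] (faults so far: 6)
  step 9: ref 7 -> HIT, frames=[7,1,6,5] (faults so far: 6)
  step 10: ref 1 -> HIT, frames=[7,1,6,5] (faults so far: 6)
  step 11: ref 5 -> HIT, frames=[7,1,6,5] (faults so far: 6)
  step 12: ref 7 -> HIT, frames=[7,1,6,5] (faults so far: 6)
  step 13: ref 6 -> HIT, frames=[7,1,6,5] (faults so far: 6)
  step 14: ref 4 -> FAULT, evict 1, frames=[7,4,6,5] (faults so far: 7)
  Optimal total faults: 7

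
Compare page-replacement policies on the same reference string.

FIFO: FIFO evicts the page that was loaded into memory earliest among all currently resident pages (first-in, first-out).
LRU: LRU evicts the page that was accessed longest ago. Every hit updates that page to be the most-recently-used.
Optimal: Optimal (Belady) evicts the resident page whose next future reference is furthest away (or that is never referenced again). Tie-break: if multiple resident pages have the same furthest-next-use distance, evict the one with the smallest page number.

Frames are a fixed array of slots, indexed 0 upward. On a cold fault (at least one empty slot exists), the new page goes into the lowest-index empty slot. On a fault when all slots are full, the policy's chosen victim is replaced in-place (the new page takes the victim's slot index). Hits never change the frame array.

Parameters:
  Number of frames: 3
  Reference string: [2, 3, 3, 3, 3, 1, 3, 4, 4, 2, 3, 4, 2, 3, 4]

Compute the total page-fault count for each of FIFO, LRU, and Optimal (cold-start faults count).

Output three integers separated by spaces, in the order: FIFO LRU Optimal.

Answer: 6 5 4

Derivation:
--- FIFO ---
  step 0: ref 2 -> FAULT, frames=[2,-,-] (faults so far: 1)
  step 1: ref 3 -> FAULT, frames=[2,3,-] (faults so far: 2)
  step 2: ref 3 -> HIT, frames=[2,3,-] (faults so far: 2)
  step 3: ref 3 -> HIT, frames=[2,3,-] (faults so far: 2)
  step 4: ref 3 -> HIT, frames=[2,3,-] (faults so far: 2)
  step 5: ref 1 -> FAULT, frames=[2,3,1] (faults so far: 3)
  step 6: ref 3 -> HIT, frames=[2,3,1] (faults so far: 3)
  step 7: ref 4 -> FAULT, evict 2, frames=[4,3,1] (faults so far: 4)
  step 8: ref 4 -> HIT, frames=[4,3,1] (faults so far: 4)
  step 9: ref 2 -> FAULT, evict 3, frames=[4,2,1] (faults so far: 5)
  step 10: ref 3 -> FAULT, evict 1, frames=[4,2,3] (faults so far: 6)
  step 11: ref 4 -> HIT, frames=[4,2,3] (faults so far: 6)
  step 12: ref 2 -> HIT, frames=[4,2,3] (faults so far: 6)
  step 13: ref 3 -> HIT, frames=[4,2,3] (faults so far: 6)
  step 14: ref 4 -> HIT, frames=[4,2,3] (faults so far: 6)
  FIFO total faults: 6
--- LRU ---
  step 0: ref 2 -> FAULT, frames=[2,-,-] (faults so far: 1)
  step 1: ref 3 -> FAULT, frames=[2,3,-] (faults so far: 2)
  step 2: ref 3 -> HIT, frames=[2,3,-] (faults so far: 2)
  step 3: ref 3 -> HIT, frames=[2,3,-] (faults so far: 2)
  step 4: ref 3 -> HIT, frames=[2,3,-] (faults so far: 2)
  step 5: ref 1 -> FAULT, frames=[2,3,1] (faults so far: 3)
  step 6: ref 3 -> HIT, frames=[2,3,1] (faults so far: 3)
  step 7: ref 4 -> FAULT, evict 2, frames=[4,3,1] (faults so far: 4)
  step 8: ref 4 -> HIT, frames=[4,3,1] (faults so far: 4)
  step 9: ref 2 -> FAULT, evict 1, frames=[4,3,2] (faults so far: 5)
  step 10: ref 3 -> HIT, frames=[4,3,2] (faults so far: 5)
  step 11: ref 4 -> HIT, frames=[4,3,2] (faults so far: 5)
  step 12: ref 2 -> HIT, frames=[4,3,2] (faults so far: 5)
  step 13: ref 3 -> HIT, frames=[4,3,2] (faults so far: 5)
  step 14: ref 4 -> HIT, frames=[4,3,2] (faults so far: 5)
  LRU total faults: 5
--- Optimal ---
  step 0: ref 2 -> FAULT, frames=[2,-,-] (faults so far: 1)
  step 1: ref 3 -> FAULT, frames=[2,3,-] (faults so far: 2)
  step 2: ref 3 -> HIT, frames=[2,3,-] (faults so far: 2)
  step 3: ref 3 -> HIT, frames=[2,3,-] (faults so far: 2)
  step 4: ref 3 -> HIT, frames=[2,3,-] (faults so far: 2)
  step 5: ref 1 -> FAULT, frames=[2,3,1] (faults so far: 3)
  step 6: ref 3 -> HIT, frames=[2,3,1] (faults so far: 3)
  step 7: ref 4 -> FAULT, evict 1, frames=[2,3,4] (faults so far: 4)
  step 8: ref 4 -> HIT, frames=[2,3,4] (faults so far: 4)
  step 9: ref 2 -> HIT, frames=[2,3,4] (faults so far: 4)
  step 10: ref 3 -> HIT, frames=[2,3,4] (faults so far: 4)
  step 11: ref 4 -> HIT, frames=[2,3,4] (faults so far: 4)
  step 12: ref 2 -> HIT, frames=[2,3,4] (faults so far: 4)
  step 13: ref 3 -> HIT, frames=[2,3,4] (faults so far: 4)
  step 14: ref 4 -> HIT, frames=[2,3,4] (faults so far: 4)
  Optimal total faults: 4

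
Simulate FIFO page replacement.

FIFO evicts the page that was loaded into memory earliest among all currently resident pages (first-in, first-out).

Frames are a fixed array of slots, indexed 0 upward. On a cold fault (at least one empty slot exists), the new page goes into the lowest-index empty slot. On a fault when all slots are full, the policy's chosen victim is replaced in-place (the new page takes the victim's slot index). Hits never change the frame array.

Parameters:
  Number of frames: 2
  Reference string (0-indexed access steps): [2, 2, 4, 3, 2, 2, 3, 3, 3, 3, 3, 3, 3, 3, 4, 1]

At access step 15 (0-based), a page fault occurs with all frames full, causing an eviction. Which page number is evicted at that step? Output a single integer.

Step 0: ref 2 -> FAULT, frames=[2,-]
Step 1: ref 2 -> HIT, frames=[2,-]
Step 2: ref 4 -> FAULT, frames=[2,4]
Step 3: ref 3 -> FAULT, evict 2, frames=[3,4]
Step 4: ref 2 -> FAULT, evict 4, frames=[3,2]
Step 5: ref 2 -> HIT, frames=[3,2]
Step 6: ref 3 -> HIT, frames=[3,2]
Step 7: ref 3 -> HIT, frames=[3,2]
Step 8: ref 3 -> HIT, frames=[3,2]
Step 9: ref 3 -> HIT, frames=[3,2]
Step 10: ref 3 -> HIT, frames=[3,2]
Step 11: ref 3 -> HIT, frames=[3,2]
Step 12: ref 3 -> HIT, frames=[3,2]
Step 13: ref 3 -> HIT, frames=[3,2]
Step 14: ref 4 -> FAULT, evict 3, frames=[4,2]
Step 15: ref 1 -> FAULT, evict 2, frames=[4,1]
At step 15: evicted page 2

Answer: 2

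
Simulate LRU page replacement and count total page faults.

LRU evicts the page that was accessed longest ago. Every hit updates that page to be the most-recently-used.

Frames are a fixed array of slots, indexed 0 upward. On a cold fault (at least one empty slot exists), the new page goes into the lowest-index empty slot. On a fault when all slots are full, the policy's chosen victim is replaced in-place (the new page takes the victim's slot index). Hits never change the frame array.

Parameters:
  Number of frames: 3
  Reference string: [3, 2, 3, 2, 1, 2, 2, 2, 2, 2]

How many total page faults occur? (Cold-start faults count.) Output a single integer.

Step 0: ref 3 → FAULT, frames=[3,-,-]
Step 1: ref 2 → FAULT, frames=[3,2,-]
Step 2: ref 3 → HIT, frames=[3,2,-]
Step 3: ref 2 → HIT, frames=[3,2,-]
Step 4: ref 1 → FAULT, frames=[3,2,1]
Step 5: ref 2 → HIT, frames=[3,2,1]
Step 6: ref 2 → HIT, frames=[3,2,1]
Step 7: ref 2 → HIT, frames=[3,2,1]
Step 8: ref 2 → HIT, frames=[3,2,1]
Step 9: ref 2 → HIT, frames=[3,2,1]
Total faults: 3

Answer: 3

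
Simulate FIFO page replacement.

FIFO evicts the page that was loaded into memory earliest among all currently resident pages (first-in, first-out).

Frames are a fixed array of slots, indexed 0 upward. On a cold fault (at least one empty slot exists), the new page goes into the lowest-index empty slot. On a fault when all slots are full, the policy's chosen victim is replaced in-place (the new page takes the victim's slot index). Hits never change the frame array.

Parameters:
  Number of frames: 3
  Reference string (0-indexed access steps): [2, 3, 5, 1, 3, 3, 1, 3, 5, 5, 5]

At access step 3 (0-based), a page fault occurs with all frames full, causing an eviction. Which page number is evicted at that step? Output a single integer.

Answer: 2

Derivation:
Step 0: ref 2 -> FAULT, frames=[2,-,-]
Step 1: ref 3 -> FAULT, frames=[2,3,-]
Step 2: ref 5 -> FAULT, frames=[2,3,5]
Step 3: ref 1 -> FAULT, evict 2, frames=[1,3,5]
At step 3: evicted page 2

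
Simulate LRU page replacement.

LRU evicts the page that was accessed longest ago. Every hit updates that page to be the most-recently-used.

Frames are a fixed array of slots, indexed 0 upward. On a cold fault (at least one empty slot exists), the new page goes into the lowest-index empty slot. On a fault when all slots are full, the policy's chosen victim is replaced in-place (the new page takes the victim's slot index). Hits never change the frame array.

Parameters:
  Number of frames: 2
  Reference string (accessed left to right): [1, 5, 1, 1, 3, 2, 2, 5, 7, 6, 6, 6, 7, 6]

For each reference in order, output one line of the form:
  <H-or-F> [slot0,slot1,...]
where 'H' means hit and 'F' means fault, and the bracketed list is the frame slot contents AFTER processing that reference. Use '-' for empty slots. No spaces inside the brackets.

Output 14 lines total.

F [1,-]
F [1,5]
H [1,5]
H [1,5]
F [1,3]
F [2,3]
H [2,3]
F [2,5]
F [7,5]
F [7,6]
H [7,6]
H [7,6]
H [7,6]
H [7,6]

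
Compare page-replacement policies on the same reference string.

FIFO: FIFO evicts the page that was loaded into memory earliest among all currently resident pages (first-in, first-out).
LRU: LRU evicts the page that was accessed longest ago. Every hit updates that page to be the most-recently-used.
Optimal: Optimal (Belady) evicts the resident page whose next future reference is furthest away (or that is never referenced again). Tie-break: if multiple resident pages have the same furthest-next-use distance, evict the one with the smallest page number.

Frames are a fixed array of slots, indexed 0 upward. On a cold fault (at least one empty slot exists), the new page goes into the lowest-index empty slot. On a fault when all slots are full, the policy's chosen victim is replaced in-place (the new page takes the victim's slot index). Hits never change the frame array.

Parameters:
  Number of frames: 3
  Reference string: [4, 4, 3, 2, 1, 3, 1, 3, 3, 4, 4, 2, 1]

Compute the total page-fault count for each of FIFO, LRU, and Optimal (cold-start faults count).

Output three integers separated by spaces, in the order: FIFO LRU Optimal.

--- FIFO ---
  step 0: ref 4 -> FAULT, frames=[4,-,-] (faults so far: 1)
  step 1: ref 4 -> HIT, frames=[4,-,-] (faults so far: 1)
  step 2: ref 3 -> FAULT, frames=[4,3,-] (faults so far: 2)
  step 3: ref 2 -> FAULT, frames=[4,3,2] (faults so far: 3)
  step 4: ref 1 -> FAULT, evict 4, frames=[1,3,2] (faults so far: 4)
  step 5: ref 3 -> HIT, frames=[1,3,2] (faults so far: 4)
  step 6: ref 1 -> HIT, frames=[1,3,2] (faults so far: 4)
  step 7: ref 3 -> HIT, frames=[1,3,2] (faults so far: 4)
  step 8: ref 3 -> HIT, frames=[1,3,2] (faults so far: 4)
  step 9: ref 4 -> FAULT, evict 3, frames=[1,4,2] (faults so far: 5)
  step 10: ref 4 -> HIT, frames=[1,4,2] (faults so far: 5)
  step 11: ref 2 -> HIT, frames=[1,4,2] (faults so far: 5)
  step 12: ref 1 -> HIT, frames=[1,4,2] (faults so far: 5)
  FIFO total faults: 5
--- LRU ---
  step 0: ref 4 -> FAULT, frames=[4,-,-] (faults so far: 1)
  step 1: ref 4 -> HIT, frames=[4,-,-] (faults so far: 1)
  step 2: ref 3 -> FAULT, frames=[4,3,-] (faults so far: 2)
  step 3: ref 2 -> FAULT, frames=[4,3,2] (faults so far: 3)
  step 4: ref 1 -> FAULT, evict 4, frames=[1,3,2] (faults so far: 4)
  step 5: ref 3 -> HIT, frames=[1,3,2] (faults so far: 4)
  step 6: ref 1 -> HIT, frames=[1,3,2] (faults so far: 4)
  step 7: ref 3 -> HIT, frames=[1,3,2] (faults so far: 4)
  step 8: ref 3 -> HIT, frames=[1,3,2] (faults so far: 4)
  step 9: ref 4 -> FAULT, evict 2, frames=[1,3,4] (faults so far: 5)
  step 10: ref 4 -> HIT, frames=[1,3,4] (faults so far: 5)
  step 11: ref 2 -> FAULT, evict 1, frames=[2,3,4] (faults so far: 6)
  step 12: ref 1 -> FAULT, evict 3, frames=[2,1,4] (faults so far: 7)
  LRU total faults: 7
--- Optimal ---
  step 0: ref 4 -> FAULT, frames=[4,-,-] (faults so far: 1)
  step 1: ref 4 -> HIT, frames=[4,-,-] (faults so far: 1)
  step 2: ref 3 -> FAULT, frames=[4,3,-] (faults so far: 2)
  step 3: ref 2 -> FAULT, frames=[4,3,2] (faults so far: 3)
  step 4: ref 1 -> FAULT, evict 2, frames=[4,3,1] (faults so far: 4)
  step 5: ref 3 -> HIT, frames=[4,3,1] (faults so far: 4)
  step 6: ref 1 -> HIT, frames=[4,3,1] (faults so far: 4)
  step 7: ref 3 -> HIT, frames=[4,3,1] (faults so far: 4)
  step 8: ref 3 -> HIT, frames=[4,3,1] (faults so far: 4)
  step 9: ref 4 -> HIT, frames=[4,3,1] (faults so far: 4)
  step 10: ref 4 -> HIT, frames=[4,3,1] (faults so far: 4)
  step 11: ref 2 -> FAULT, evict 3, frames=[4,2,1] (faults so far: 5)
  step 12: ref 1 -> HIT, frames=[4,2,1] (faults so far: 5)
  Optimal total faults: 5

Answer: 5 7 5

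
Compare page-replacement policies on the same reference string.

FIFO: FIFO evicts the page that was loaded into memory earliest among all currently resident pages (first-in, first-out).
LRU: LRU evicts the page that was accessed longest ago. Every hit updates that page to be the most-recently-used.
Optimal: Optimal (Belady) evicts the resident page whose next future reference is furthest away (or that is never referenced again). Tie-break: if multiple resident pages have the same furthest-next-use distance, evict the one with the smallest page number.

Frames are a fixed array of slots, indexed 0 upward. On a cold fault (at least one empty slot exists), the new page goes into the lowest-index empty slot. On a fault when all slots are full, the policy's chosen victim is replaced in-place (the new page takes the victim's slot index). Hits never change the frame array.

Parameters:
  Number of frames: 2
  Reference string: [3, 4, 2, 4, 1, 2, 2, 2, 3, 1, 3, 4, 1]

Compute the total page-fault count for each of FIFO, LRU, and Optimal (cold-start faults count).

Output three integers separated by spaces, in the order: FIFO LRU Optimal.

Answer: 7 9 6

Derivation:
--- FIFO ---
  step 0: ref 3 -> FAULT, frames=[3,-] (faults so far: 1)
  step 1: ref 4 -> FAULT, frames=[3,4] (faults so far: 2)
  step 2: ref 2 -> FAULT, evict 3, frames=[2,4] (faults so far: 3)
  step 3: ref 4 -> HIT, frames=[2,4] (faults so far: 3)
  step 4: ref 1 -> FAULT, evict 4, frames=[2,1] (faults so far: 4)
  step 5: ref 2 -> HIT, frames=[2,1] (faults so far: 4)
  step 6: ref 2 -> HIT, frames=[2,1] (faults so far: 4)
  step 7: ref 2 -> HIT, frames=[2,1] (faults so far: 4)
  step 8: ref 3 -> FAULT, evict 2, frames=[3,1] (faults so far: 5)
  step 9: ref 1 -> HIT, frames=[3,1] (faults so far: 5)
  step 10: ref 3 -> HIT, frames=[3,1] (faults so far: 5)
  step 11: ref 4 -> FAULT, evict 1, frames=[3,4] (faults so far: 6)
  step 12: ref 1 -> FAULT, evict 3, frames=[1,4] (faults so far: 7)
  FIFO total faults: 7
--- LRU ---
  step 0: ref 3 -> FAULT, frames=[3,-] (faults so far: 1)
  step 1: ref 4 -> FAULT, frames=[3,4] (faults so far: 2)
  step 2: ref 2 -> FAULT, evict 3, frames=[2,4] (faults so far: 3)
  step 3: ref 4 -> HIT, frames=[2,4] (faults so far: 3)
  step 4: ref 1 -> FAULT, evict 2, frames=[1,4] (faults so far: 4)
  step 5: ref 2 -> FAULT, evict 4, frames=[1,2] (faults so far: 5)
  step 6: ref 2 -> HIT, frames=[1,2] (faults so far: 5)
  step 7: ref 2 -> HIT, frames=[1,2] (faults so far: 5)
  step 8: ref 3 -> FAULT, evict 1, frames=[3,2] (faults so far: 6)
  step 9: ref 1 -> FAULT, evict 2, frames=[3,1] (faults so far: 7)
  step 10: ref 3 -> HIT, frames=[3,1] (faults so far: 7)
  step 11: ref 4 -> FAULT, evict 1, frames=[3,4] (faults so far: 8)
  step 12: ref 1 -> FAULT, evict 3, frames=[1,4] (faults so far: 9)
  LRU total faults: 9
--- Optimal ---
  step 0: ref 3 -> FAULT, frames=[3,-] (faults so far: 1)
  step 1: ref 4 -> FAULT, frames=[3,4] (faults so far: 2)
  step 2: ref 2 -> FAULT, evict 3, frames=[2,4] (faults so far: 3)
  step 3: ref 4 -> HIT, frames=[2,4] (faults so far: 3)
  step 4: ref 1 -> FAULT, evict 4, frames=[2,1] (faults so far: 4)
  step 5: ref 2 -> HIT, frames=[2,1] (faults so far: 4)
  step 6: ref 2 -> HIT, frames=[2,1] (faults so far: 4)
  step 7: ref 2 -> HIT, frames=[2,1] (faults so far: 4)
  step 8: ref 3 -> FAULT, evict 2, frames=[3,1] (faults so far: 5)
  step 9: ref 1 -> HIT, frames=[3,1] (faults so far: 5)
  step 10: ref 3 -> HIT, frames=[3,1] (faults so far: 5)
  step 11: ref 4 -> FAULT, evict 3, frames=[4,1] (faults so far: 6)
  step 12: ref 1 -> HIT, frames=[4,1] (faults so far: 6)
  Optimal total faults: 6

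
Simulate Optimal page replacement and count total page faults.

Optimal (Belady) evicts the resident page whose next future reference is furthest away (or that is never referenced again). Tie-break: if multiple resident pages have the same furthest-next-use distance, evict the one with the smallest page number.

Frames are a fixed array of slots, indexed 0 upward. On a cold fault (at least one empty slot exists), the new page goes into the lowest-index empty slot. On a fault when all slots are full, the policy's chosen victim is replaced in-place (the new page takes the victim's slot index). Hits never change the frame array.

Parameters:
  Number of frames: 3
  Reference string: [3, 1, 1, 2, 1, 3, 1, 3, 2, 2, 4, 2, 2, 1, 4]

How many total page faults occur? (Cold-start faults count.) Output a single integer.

Step 0: ref 3 → FAULT, frames=[3,-,-]
Step 1: ref 1 → FAULT, frames=[3,1,-]
Step 2: ref 1 → HIT, frames=[3,1,-]
Step 3: ref 2 → FAULT, frames=[3,1,2]
Step 4: ref 1 → HIT, frames=[3,1,2]
Step 5: ref 3 → HIT, frames=[3,1,2]
Step 6: ref 1 → HIT, frames=[3,1,2]
Step 7: ref 3 → HIT, frames=[3,1,2]
Step 8: ref 2 → HIT, frames=[3,1,2]
Step 9: ref 2 → HIT, frames=[3,1,2]
Step 10: ref 4 → FAULT (evict 3), frames=[4,1,2]
Step 11: ref 2 → HIT, frames=[4,1,2]
Step 12: ref 2 → HIT, frames=[4,1,2]
Step 13: ref 1 → HIT, frames=[4,1,2]
Step 14: ref 4 → HIT, frames=[4,1,2]
Total faults: 4

Answer: 4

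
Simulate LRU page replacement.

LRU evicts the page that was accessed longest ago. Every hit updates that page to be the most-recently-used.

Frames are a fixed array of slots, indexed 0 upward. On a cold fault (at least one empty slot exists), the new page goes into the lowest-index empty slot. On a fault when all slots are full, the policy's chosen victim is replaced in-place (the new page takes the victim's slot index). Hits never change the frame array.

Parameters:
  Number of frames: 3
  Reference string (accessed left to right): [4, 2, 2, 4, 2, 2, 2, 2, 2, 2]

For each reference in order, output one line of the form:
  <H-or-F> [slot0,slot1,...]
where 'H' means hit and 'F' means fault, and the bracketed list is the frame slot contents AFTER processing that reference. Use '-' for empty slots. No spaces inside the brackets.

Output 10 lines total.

F [4,-,-]
F [4,2,-]
H [4,2,-]
H [4,2,-]
H [4,2,-]
H [4,2,-]
H [4,2,-]
H [4,2,-]
H [4,2,-]
H [4,2,-]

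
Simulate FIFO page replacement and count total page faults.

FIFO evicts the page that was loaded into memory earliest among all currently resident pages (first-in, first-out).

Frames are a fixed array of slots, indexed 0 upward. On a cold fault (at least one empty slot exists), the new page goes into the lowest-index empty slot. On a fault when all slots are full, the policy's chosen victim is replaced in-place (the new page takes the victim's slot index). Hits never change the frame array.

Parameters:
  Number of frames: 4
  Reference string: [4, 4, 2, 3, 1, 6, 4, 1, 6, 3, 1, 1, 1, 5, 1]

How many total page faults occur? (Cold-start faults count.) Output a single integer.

Step 0: ref 4 → FAULT, frames=[4,-,-,-]
Step 1: ref 4 → HIT, frames=[4,-,-,-]
Step 2: ref 2 → FAULT, frames=[4,2,-,-]
Step 3: ref 3 → FAULT, frames=[4,2,3,-]
Step 4: ref 1 → FAULT, frames=[4,2,3,1]
Step 5: ref 6 → FAULT (evict 4), frames=[6,2,3,1]
Step 6: ref 4 → FAULT (evict 2), frames=[6,4,3,1]
Step 7: ref 1 → HIT, frames=[6,4,3,1]
Step 8: ref 6 → HIT, frames=[6,4,3,1]
Step 9: ref 3 → HIT, frames=[6,4,3,1]
Step 10: ref 1 → HIT, frames=[6,4,3,1]
Step 11: ref 1 → HIT, frames=[6,4,3,1]
Step 12: ref 1 → HIT, frames=[6,4,3,1]
Step 13: ref 5 → FAULT (evict 3), frames=[6,4,5,1]
Step 14: ref 1 → HIT, frames=[6,4,5,1]
Total faults: 7

Answer: 7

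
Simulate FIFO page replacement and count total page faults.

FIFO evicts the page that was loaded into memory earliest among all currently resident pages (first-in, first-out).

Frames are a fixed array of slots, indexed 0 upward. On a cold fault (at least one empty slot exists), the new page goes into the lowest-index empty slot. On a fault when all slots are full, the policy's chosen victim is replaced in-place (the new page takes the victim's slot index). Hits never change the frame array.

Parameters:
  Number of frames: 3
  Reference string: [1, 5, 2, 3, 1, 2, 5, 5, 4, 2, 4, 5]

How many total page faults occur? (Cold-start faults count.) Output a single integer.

Answer: 8

Derivation:
Step 0: ref 1 → FAULT, frames=[1,-,-]
Step 1: ref 5 → FAULT, frames=[1,5,-]
Step 2: ref 2 → FAULT, frames=[1,5,2]
Step 3: ref 3 → FAULT (evict 1), frames=[3,5,2]
Step 4: ref 1 → FAULT (evict 5), frames=[3,1,2]
Step 5: ref 2 → HIT, frames=[3,1,2]
Step 6: ref 5 → FAULT (evict 2), frames=[3,1,5]
Step 7: ref 5 → HIT, frames=[3,1,5]
Step 8: ref 4 → FAULT (evict 3), frames=[4,1,5]
Step 9: ref 2 → FAULT (evict 1), frames=[4,2,5]
Step 10: ref 4 → HIT, frames=[4,2,5]
Step 11: ref 5 → HIT, frames=[4,2,5]
Total faults: 8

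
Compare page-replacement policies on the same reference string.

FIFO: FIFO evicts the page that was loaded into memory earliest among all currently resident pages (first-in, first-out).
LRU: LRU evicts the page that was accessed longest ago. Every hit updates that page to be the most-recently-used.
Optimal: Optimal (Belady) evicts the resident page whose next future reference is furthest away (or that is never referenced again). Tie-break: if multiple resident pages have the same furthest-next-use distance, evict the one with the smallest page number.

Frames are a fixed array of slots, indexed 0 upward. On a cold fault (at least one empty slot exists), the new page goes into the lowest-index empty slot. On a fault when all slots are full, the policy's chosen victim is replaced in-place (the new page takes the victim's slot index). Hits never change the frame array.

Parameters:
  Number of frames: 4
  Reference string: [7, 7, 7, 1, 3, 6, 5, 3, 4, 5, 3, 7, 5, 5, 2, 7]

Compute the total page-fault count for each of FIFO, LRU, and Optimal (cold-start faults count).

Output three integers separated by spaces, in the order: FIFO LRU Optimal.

--- FIFO ---
  step 0: ref 7 -> FAULT, frames=[7,-,-,-] (faults so far: 1)
  step 1: ref 7 -> HIT, frames=[7,-,-,-] (faults so far: 1)
  step 2: ref 7 -> HIT, frames=[7,-,-,-] (faults so far: 1)
  step 3: ref 1 -> FAULT, frames=[7,1,-,-] (faults so far: 2)
  step 4: ref 3 -> FAULT, frames=[7,1,3,-] (faults so far: 3)
  step 5: ref 6 -> FAULT, frames=[7,1,3,6] (faults so far: 4)
  step 6: ref 5 -> FAULT, evict 7, frames=[5,1,3,6] (faults so far: 5)
  step 7: ref 3 -> HIT, frames=[5,1,3,6] (faults so far: 5)
  step 8: ref 4 -> FAULT, evict 1, frames=[5,4,3,6] (faults so far: 6)
  step 9: ref 5 -> HIT, frames=[5,4,3,6] (faults so far: 6)
  step 10: ref 3 -> HIT, frames=[5,4,3,6] (faults so far: 6)
  step 11: ref 7 -> FAULT, evict 3, frames=[5,4,7,6] (faults so far: 7)
  step 12: ref 5 -> HIT, frames=[5,4,7,6] (faults so far: 7)
  step 13: ref 5 -> HIT, frames=[5,4,7,6] (faults so far: 7)
  step 14: ref 2 -> FAULT, evict 6, frames=[5,4,7,2] (faults so far: 8)
  step 15: ref 7 -> HIT, frames=[5,4,7,2] (faults so far: 8)
  FIFO total faults: 8
--- LRU ---
  step 0: ref 7 -> FAULT, frames=[7,-,-,-] (faults so far: 1)
  step 1: ref 7 -> HIT, frames=[7,-,-,-] (faults so far: 1)
  step 2: ref 7 -> HIT, frames=[7,-,-,-] (faults so far: 1)
  step 3: ref 1 -> FAULT, frames=[7,1,-,-] (faults so far: 2)
  step 4: ref 3 -> FAULT, frames=[7,1,3,-] (faults so far: 3)
  step 5: ref 6 -> FAULT, frames=[7,1,3,6] (faults so far: 4)
  step 6: ref 5 -> FAULT, evict 7, frames=[5,1,3,6] (faults so far: 5)
  step 7: ref 3 -> HIT, frames=[5,1,3,6] (faults so far: 5)
  step 8: ref 4 -> FAULT, evict 1, frames=[5,4,3,6] (faults so far: 6)
  step 9: ref 5 -> HIT, frames=[5,4,3,6] (faults so far: 6)
  step 10: ref 3 -> HIT, frames=[5,4,3,6] (faults so far: 6)
  step 11: ref 7 -> FAULT, evict 6, frames=[5,4,3,7] (faults so far: 7)
  step 12: ref 5 -> HIT, frames=[5,4,3,7] (faults so far: 7)
  step 13: ref 5 -> HIT, frames=[5,4,3,7] (faults so far: 7)
  step 14: ref 2 -> FAULT, evict 4, frames=[5,2,3,7] (faults so far: 8)
  step 15: ref 7 -> HIT, frames=[5,2,3,7] (faults so far: 8)
  LRU total faults: 8
--- Optimal ---
  step 0: ref 7 -> FAULT, frames=[7,-,-,-] (faults so far: 1)
  step 1: ref 7 -> HIT, frames=[7,-,-,-] (faults so far: 1)
  step 2: ref 7 -> HIT, frames=[7,-,-,-] (faults so far: 1)
  step 3: ref 1 -> FAULT, frames=[7,1,-,-] (faults so far: 2)
  step 4: ref 3 -> FAULT, frames=[7,1,3,-] (faults so far: 3)
  step 5: ref 6 -> FAULT, frames=[7,1,3,6] (faults so far: 4)
  step 6: ref 5 -> FAULT, evict 1, frames=[7,5,3,6] (faults so far: 5)
  step 7: ref 3 -> HIT, frames=[7,5,3,6] (faults so far: 5)
  step 8: ref 4 -> FAULT, evict 6, frames=[7,5,3,4] (faults so far: 6)
  step 9: ref 5 -> HIT, frames=[7,5,3,4] (faults so far: 6)
  step 10: ref 3 -> HIT, frames=[7,5,3,4] (faults so far: 6)
  step 11: ref 7 -> HIT, frames=[7,5,3,4] (faults so far: 6)
  step 12: ref 5 -> HIT, frames=[7,5,3,4] (faults so far: 6)
  step 13: ref 5 -> HIT, frames=[7,5,3,4] (faults so far: 6)
  step 14: ref 2 -> FAULT, evict 3, frames=[7,5,2,4] (faults so far: 7)
  step 15: ref 7 -> HIT, frames=[7,5,2,4] (faults so far: 7)
  Optimal total faults: 7

Answer: 8 8 7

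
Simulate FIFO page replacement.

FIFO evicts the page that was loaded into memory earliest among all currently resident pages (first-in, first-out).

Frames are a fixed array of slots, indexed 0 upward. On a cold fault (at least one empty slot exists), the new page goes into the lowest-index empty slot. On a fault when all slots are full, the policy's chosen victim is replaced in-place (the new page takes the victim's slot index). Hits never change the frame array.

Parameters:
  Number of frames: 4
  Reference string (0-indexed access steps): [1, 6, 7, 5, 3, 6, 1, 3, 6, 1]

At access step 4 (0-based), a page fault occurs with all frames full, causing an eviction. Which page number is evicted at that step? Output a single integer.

Answer: 1

Derivation:
Step 0: ref 1 -> FAULT, frames=[1,-,-,-]
Step 1: ref 6 -> FAULT, frames=[1,6,-,-]
Step 2: ref 7 -> FAULT, frames=[1,6,7,-]
Step 3: ref 5 -> FAULT, frames=[1,6,7,5]
Step 4: ref 3 -> FAULT, evict 1, frames=[3,6,7,5]
At step 4: evicted page 1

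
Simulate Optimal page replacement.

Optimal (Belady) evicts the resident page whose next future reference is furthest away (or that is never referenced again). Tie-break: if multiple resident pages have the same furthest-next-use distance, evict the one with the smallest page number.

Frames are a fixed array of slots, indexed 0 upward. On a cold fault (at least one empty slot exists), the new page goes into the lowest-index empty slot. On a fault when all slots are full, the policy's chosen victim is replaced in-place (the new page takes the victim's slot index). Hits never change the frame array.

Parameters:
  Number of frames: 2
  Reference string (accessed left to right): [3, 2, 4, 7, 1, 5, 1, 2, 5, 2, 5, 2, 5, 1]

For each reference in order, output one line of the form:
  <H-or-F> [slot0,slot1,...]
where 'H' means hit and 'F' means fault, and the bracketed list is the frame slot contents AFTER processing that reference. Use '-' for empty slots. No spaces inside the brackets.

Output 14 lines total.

F [3,-]
F [3,2]
F [4,2]
F [7,2]
F [1,2]
F [1,5]
H [1,5]
F [2,5]
H [2,5]
H [2,5]
H [2,5]
H [2,5]
H [2,5]
F [1,5]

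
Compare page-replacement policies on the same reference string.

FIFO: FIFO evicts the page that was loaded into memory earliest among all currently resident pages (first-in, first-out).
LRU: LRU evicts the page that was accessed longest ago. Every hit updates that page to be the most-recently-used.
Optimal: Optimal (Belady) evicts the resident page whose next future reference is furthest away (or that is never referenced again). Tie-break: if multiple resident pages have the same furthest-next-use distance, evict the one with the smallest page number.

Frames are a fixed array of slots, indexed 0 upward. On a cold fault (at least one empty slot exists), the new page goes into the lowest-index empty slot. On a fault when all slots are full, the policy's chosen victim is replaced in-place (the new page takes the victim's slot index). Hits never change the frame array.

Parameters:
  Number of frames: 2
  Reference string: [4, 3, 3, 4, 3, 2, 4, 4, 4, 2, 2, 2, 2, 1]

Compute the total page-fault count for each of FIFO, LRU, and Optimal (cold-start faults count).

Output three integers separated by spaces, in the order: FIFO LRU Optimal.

Answer: 5 5 4

Derivation:
--- FIFO ---
  step 0: ref 4 -> FAULT, frames=[4,-] (faults so far: 1)
  step 1: ref 3 -> FAULT, frames=[4,3] (faults so far: 2)
  step 2: ref 3 -> HIT, frames=[4,3] (faults so far: 2)
  step 3: ref 4 -> HIT, frames=[4,3] (faults so far: 2)
  step 4: ref 3 -> HIT, frames=[4,3] (faults so far: 2)
  step 5: ref 2 -> FAULT, evict 4, frames=[2,3] (faults so far: 3)
  step 6: ref 4 -> FAULT, evict 3, frames=[2,4] (faults so far: 4)
  step 7: ref 4 -> HIT, frames=[2,4] (faults so far: 4)
  step 8: ref 4 -> HIT, frames=[2,4] (faults so far: 4)
  step 9: ref 2 -> HIT, frames=[2,4] (faults so far: 4)
  step 10: ref 2 -> HIT, frames=[2,4] (faults so far: 4)
  step 11: ref 2 -> HIT, frames=[2,4] (faults so far: 4)
  step 12: ref 2 -> HIT, frames=[2,4] (faults so far: 4)
  step 13: ref 1 -> FAULT, evict 2, frames=[1,4] (faults so far: 5)
  FIFO total faults: 5
--- LRU ---
  step 0: ref 4 -> FAULT, frames=[4,-] (faults so far: 1)
  step 1: ref 3 -> FAULT, frames=[4,3] (faults so far: 2)
  step 2: ref 3 -> HIT, frames=[4,3] (faults so far: 2)
  step 3: ref 4 -> HIT, frames=[4,3] (faults so far: 2)
  step 4: ref 3 -> HIT, frames=[4,3] (faults so far: 2)
  step 5: ref 2 -> FAULT, evict 4, frames=[2,3] (faults so far: 3)
  step 6: ref 4 -> FAULT, evict 3, frames=[2,4] (faults so far: 4)
  step 7: ref 4 -> HIT, frames=[2,4] (faults so far: 4)
  step 8: ref 4 -> HIT, frames=[2,4] (faults so far: 4)
  step 9: ref 2 -> HIT, frames=[2,4] (faults so far: 4)
  step 10: ref 2 -> HIT, frames=[2,4] (faults so far: 4)
  step 11: ref 2 -> HIT, frames=[2,4] (faults so far: 4)
  step 12: ref 2 -> HIT, frames=[2,4] (faults so far: 4)
  step 13: ref 1 -> FAULT, evict 4, frames=[2,1] (faults so far: 5)
  LRU total faults: 5
--- Optimal ---
  step 0: ref 4 -> FAULT, frames=[4,-] (faults so far: 1)
  step 1: ref 3 -> FAULT, frames=[4,3] (faults so far: 2)
  step 2: ref 3 -> HIT, frames=[4,3] (faults so far: 2)
  step 3: ref 4 -> HIT, frames=[4,3] (faults so far: 2)
  step 4: ref 3 -> HIT, frames=[4,3] (faults so far: 2)
  step 5: ref 2 -> FAULT, evict 3, frames=[4,2] (faults so far: 3)
  step 6: ref 4 -> HIT, frames=[4,2] (faults so far: 3)
  step 7: ref 4 -> HIT, frames=[4,2] (faults so far: 3)
  step 8: ref 4 -> HIT, frames=[4,2] (faults so far: 3)
  step 9: ref 2 -> HIT, frames=[4,2] (faults so far: 3)
  step 10: ref 2 -> HIT, frames=[4,2] (faults so far: 3)
  step 11: ref 2 -> HIT, frames=[4,2] (faults so far: 3)
  step 12: ref 2 -> HIT, frames=[4,2] (faults so far: 3)
  step 13: ref 1 -> FAULT, evict 2, frames=[4,1] (faults so far: 4)
  Optimal total faults: 4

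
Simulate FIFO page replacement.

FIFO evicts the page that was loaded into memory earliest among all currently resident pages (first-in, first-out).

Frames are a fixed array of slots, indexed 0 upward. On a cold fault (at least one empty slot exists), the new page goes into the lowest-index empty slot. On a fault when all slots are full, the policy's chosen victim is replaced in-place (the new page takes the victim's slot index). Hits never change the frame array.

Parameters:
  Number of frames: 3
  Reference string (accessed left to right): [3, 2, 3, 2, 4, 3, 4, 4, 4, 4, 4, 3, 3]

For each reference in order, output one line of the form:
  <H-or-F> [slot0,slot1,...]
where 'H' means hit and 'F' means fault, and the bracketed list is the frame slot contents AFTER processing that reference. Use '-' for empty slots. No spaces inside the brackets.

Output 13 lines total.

F [3,-,-]
F [3,2,-]
H [3,2,-]
H [3,2,-]
F [3,2,4]
H [3,2,4]
H [3,2,4]
H [3,2,4]
H [3,2,4]
H [3,2,4]
H [3,2,4]
H [3,2,4]
H [3,2,4]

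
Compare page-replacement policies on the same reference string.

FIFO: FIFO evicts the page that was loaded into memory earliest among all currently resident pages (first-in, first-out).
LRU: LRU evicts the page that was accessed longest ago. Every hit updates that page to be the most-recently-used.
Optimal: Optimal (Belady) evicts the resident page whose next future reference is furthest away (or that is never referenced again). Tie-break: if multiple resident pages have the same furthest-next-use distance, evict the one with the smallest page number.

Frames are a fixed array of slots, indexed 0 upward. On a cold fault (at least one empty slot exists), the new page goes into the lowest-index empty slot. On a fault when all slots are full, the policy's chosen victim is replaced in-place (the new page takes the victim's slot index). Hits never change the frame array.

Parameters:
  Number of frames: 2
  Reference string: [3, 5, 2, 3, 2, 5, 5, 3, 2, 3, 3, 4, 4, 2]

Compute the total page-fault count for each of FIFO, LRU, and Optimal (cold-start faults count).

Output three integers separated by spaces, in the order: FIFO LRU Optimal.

Answer: 9 9 6

Derivation:
--- FIFO ---
  step 0: ref 3 -> FAULT, frames=[3,-] (faults so far: 1)
  step 1: ref 5 -> FAULT, frames=[3,5] (faults so far: 2)
  step 2: ref 2 -> FAULT, evict 3, frames=[2,5] (faults so far: 3)
  step 3: ref 3 -> FAULT, evict 5, frames=[2,3] (faults so far: 4)
  step 4: ref 2 -> HIT, frames=[2,3] (faults so far: 4)
  step 5: ref 5 -> FAULT, evict 2, frames=[5,3] (faults so far: 5)
  step 6: ref 5 -> HIT, frames=[5,3] (faults so far: 5)
  step 7: ref 3 -> HIT, frames=[5,3] (faults so far: 5)
  step 8: ref 2 -> FAULT, evict 3, frames=[5,2] (faults so far: 6)
  step 9: ref 3 -> FAULT, evict 5, frames=[3,2] (faults so far: 7)
  step 10: ref 3 -> HIT, frames=[3,2] (faults so far: 7)
  step 11: ref 4 -> FAULT, evict 2, frames=[3,4] (faults so far: 8)
  step 12: ref 4 -> HIT, frames=[3,4] (faults so far: 8)
  step 13: ref 2 -> FAULT, evict 3, frames=[2,4] (faults so far: 9)
  FIFO total faults: 9
--- LRU ---
  step 0: ref 3 -> FAULT, frames=[3,-] (faults so far: 1)
  step 1: ref 5 -> FAULT, frames=[3,5] (faults so far: 2)
  step 2: ref 2 -> FAULT, evict 3, frames=[2,5] (faults so far: 3)
  step 3: ref 3 -> FAULT, evict 5, frames=[2,3] (faults so far: 4)
  step 4: ref 2 -> HIT, frames=[2,3] (faults so far: 4)
  step 5: ref 5 -> FAULT, evict 3, frames=[2,5] (faults so far: 5)
  step 6: ref 5 -> HIT, frames=[2,5] (faults so far: 5)
  step 7: ref 3 -> FAULT, evict 2, frames=[3,5] (faults so far: 6)
  step 8: ref 2 -> FAULT, evict 5, frames=[3,2] (faults so far: 7)
  step 9: ref 3 -> HIT, frames=[3,2] (faults so far: 7)
  step 10: ref 3 -> HIT, frames=[3,2] (faults so far: 7)
  step 11: ref 4 -> FAULT, evict 2, frames=[3,4] (faults so far: 8)
  step 12: ref 4 -> HIT, frames=[3,4] (faults so far: 8)
  step 13: ref 2 -> FAULT, evict 3, frames=[2,4] (faults so far: 9)
  LRU total faults: 9
--- Optimal ---
  step 0: ref 3 -> FAULT, frames=[3,-] (faults so far: 1)
  step 1: ref 5 -> FAULT, frames=[3,5] (faults so far: 2)
  step 2: ref 2 -> FAULT, evict 5, frames=[3,2] (faults so far: 3)
  step 3: ref 3 -> HIT, frames=[3,2] (faults so far: 3)
  step 4: ref 2 -> HIT, frames=[3,2] (faults so far: 3)
  step 5: ref 5 -> FAULT, evict 2, frames=[3,5] (faults so far: 4)
  step 6: ref 5 -> HIT, frames=[3,5] (faults so far: 4)
  step 7: ref 3 -> HIT, frames=[3,5] (faults so far: 4)
  step 8: ref 2 -> FAULT, evict 5, frames=[3,2] (faults so far: 5)
  step 9: ref 3 -> HIT, frames=[3,2] (faults so far: 5)
  step 10: ref 3 -> HIT, frames=[3,2] (faults so far: 5)
  step 11: ref 4 -> FAULT, evict 3, frames=[4,2] (faults so far: 6)
  step 12: ref 4 -> HIT, frames=[4,2] (faults so far: 6)
  step 13: ref 2 -> HIT, frames=[4,2] (faults so far: 6)
  Optimal total faults: 6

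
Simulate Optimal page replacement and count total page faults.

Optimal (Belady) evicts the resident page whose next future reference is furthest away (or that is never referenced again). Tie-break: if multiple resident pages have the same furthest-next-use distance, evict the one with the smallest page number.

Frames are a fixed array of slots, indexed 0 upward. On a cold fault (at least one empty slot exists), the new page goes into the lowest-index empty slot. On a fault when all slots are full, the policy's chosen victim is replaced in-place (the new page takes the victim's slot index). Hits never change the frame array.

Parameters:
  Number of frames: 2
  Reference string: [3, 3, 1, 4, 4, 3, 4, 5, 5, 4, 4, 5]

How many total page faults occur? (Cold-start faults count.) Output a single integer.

Answer: 4

Derivation:
Step 0: ref 3 → FAULT, frames=[3,-]
Step 1: ref 3 → HIT, frames=[3,-]
Step 2: ref 1 → FAULT, frames=[3,1]
Step 3: ref 4 → FAULT (evict 1), frames=[3,4]
Step 4: ref 4 → HIT, frames=[3,4]
Step 5: ref 3 → HIT, frames=[3,4]
Step 6: ref 4 → HIT, frames=[3,4]
Step 7: ref 5 → FAULT (evict 3), frames=[5,4]
Step 8: ref 5 → HIT, frames=[5,4]
Step 9: ref 4 → HIT, frames=[5,4]
Step 10: ref 4 → HIT, frames=[5,4]
Step 11: ref 5 → HIT, frames=[5,4]
Total faults: 4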